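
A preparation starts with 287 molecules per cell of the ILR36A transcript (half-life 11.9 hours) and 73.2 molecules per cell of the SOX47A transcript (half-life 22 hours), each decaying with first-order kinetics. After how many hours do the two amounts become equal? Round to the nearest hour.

51 hours

Set 287·(1/2)^(t/11.9) = 73.2·(1/2)^(t/22).
Taking log₂: log₂(287/73.2) = t·(1/11.9 − 1/22).
log₂(3.9208) = 1.9711; 1/11.9 − 1/22 = 0.038579.
t = 1.9711 / 0.038579 ≈ 51.093 hours.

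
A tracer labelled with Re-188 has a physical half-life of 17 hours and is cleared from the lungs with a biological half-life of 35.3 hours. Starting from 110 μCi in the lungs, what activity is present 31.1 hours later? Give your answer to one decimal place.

1/t_eff = 1/t_phys + 1/t_biol = 1/17 + 1/35.3 = 0.087152 per hour.
t_eff = 17 × 35.3 / (17 + 35.3) ≈ 11.474 hours.
Remaining = 110 × (1/2)^(31.1/11.474) = 110 × (1/2)^2.7104 ≈ 16.806 μCi.

16.8 μCi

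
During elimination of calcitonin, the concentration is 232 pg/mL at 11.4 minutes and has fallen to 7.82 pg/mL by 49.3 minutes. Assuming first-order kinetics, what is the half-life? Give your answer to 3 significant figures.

7.75 minutes

Over Δt = 49.3 − 11.4 = 37.9 minutes, the level fell by a factor of 232/7.82 ≈ 29.668.
n = log₂(29.668) ≈ 4.8908 half-lives, so t½ = 37.9/4.8908 ≈ 7.7492 minutes.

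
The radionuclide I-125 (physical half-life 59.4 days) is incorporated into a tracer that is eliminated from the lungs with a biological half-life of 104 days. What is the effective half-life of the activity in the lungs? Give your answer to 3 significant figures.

1/t_eff = 1/t_phys + 1/t_biol = 1/59.4 + 1/104 = 0.02645 per day.
t_eff = 59.4 × 104 / (59.4 + 104) ≈ 37.807 days.

37.8 days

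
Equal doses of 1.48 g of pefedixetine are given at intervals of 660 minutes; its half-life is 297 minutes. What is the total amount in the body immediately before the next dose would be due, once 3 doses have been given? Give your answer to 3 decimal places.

The 3 doses were given 1980, 1320, 660 minutes ago.
Total = 1.48·(1/2)^(1980/297) + 1.48·(1/2)^(1320/297) + 1.48·(1/2)^(660/297)
      = 0.014568 + 0.067975 + 0.31718 ≈ 0.39972 g.

0.400 g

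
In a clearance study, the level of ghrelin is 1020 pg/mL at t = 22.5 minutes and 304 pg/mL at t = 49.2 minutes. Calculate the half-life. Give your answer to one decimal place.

15.3 minutes

Over Δt = 49.2 − 22.5 = 26.7 minutes, the level fell by a factor of 1020/304 ≈ 3.3553.
n = log₂(3.3553) ≈ 1.7464 half-lives, so t½ = 26.7/1.7464 ≈ 15.288 minutes.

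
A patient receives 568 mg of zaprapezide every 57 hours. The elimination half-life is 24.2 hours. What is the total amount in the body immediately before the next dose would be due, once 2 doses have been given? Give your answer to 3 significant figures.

The 2 doses were given 114, 57 hours ago.
Total = 568·(1/2)^(114/24.2) + 568·(1/2)^(57/24.2)
      = 21.691 + 111 ≈ 132.69 mg.

133 mg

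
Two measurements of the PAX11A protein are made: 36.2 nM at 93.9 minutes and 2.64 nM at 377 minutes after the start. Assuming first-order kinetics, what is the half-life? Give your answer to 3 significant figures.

74.9 minutes

Over Δt = 377 − 93.9 = 283.1 minutes, the level fell by a factor of 36.2/2.64 ≈ 13.712.
n = log₂(13.712) ≈ 3.7774 half-lives, so t½ = 283.1/3.7774 ≈ 74.946 minutes.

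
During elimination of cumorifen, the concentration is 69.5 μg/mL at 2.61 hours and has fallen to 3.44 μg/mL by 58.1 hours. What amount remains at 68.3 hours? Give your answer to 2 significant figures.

2.0 μg/mL

Over Δt = 58.1 − 2.61 = 55.49 hours, the level fell by a factor of 69.5/3.44 ≈ 20.203.
n = log₂(20.203) ≈ 4.3365 half-lives, so t½ = 55.49/4.3365 ≈ 12.796 hours.
From t = 58.1 to t = 68.3: 3.44 × (1/2)^((68.3−58.1)/12.796) ≈ 1.9797 μg/mL.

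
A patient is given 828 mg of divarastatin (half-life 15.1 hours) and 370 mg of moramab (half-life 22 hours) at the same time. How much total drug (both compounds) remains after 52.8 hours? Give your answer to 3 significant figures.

divarastatin: 828 × (1/2)^(52.8/15.1) = 828 × (1/2)^3.4967 ≈ 73.354 mg.
moramab: 370 × (1/2)^(52.8/22) = 370 × (1/2)^2.4 ≈ 70.102 mg.
Total = 73.354 + 70.102 ≈ 143.46 mg.

143 mg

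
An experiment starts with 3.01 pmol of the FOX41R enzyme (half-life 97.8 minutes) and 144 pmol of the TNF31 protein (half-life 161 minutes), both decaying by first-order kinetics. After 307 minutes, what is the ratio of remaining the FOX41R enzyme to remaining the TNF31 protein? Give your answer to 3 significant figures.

FOX41R enzyme: 3.01 × (1/2)^(307/97.8) = 3.01 × (1/2)^3.1391 ≈ 0.34168 pmol.
TNF31 protein: 144 × (1/2)^(307/161) = 144 × (1/2)^1.9068 ≈ 38.402 pmol.
Ratio ≈ 0.34168 / 38.402 ≈ 0.0088975.

0.00890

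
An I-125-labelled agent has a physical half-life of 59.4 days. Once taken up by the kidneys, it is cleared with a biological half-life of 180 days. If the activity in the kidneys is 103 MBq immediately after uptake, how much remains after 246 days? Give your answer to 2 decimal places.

2.26 MBq

1/t_eff = 1/t_phys + 1/t_biol = 1/59.4 + 1/180 = 0.022391 per day.
t_eff = 59.4 × 180 / (59.4 + 180) ≈ 44.662 days.
Remaining = 103 × (1/2)^(246/44.662) = 103 × (1/2)^5.5081 ≈ 2.2633 MBq.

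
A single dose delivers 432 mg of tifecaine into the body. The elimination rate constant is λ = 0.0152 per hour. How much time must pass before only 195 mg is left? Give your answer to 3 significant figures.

t½ = ln 2 / λ = 0.69315 / 0.0152 ≈ 45.602 hours.
Fraction remaining = 195/432 ≈ 0.45139.
n = log₂(432/195) = ln(2.2154)/ln 2 ≈ 1.1476 half-lives.
t = n × t½ = 1.1476 × 45.602 ≈ 52.331 hours.

52.3 hours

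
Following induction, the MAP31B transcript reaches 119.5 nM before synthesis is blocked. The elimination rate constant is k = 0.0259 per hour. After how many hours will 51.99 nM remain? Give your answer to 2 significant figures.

32 hours

t½ = ln 2 / k = 0.69315 / 0.0259 ≈ 26.762 hours.
Fraction remaining = 51.99/119.5 ≈ 0.43506.
n = log₂(119.5/51.99) = ln(2.2985)/ln 2 ≈ 1.2007 half-lives.
t = n × t½ = 1.2007 × 26.762 ≈ 32.134 hours.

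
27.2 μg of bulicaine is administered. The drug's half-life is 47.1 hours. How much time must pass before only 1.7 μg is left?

188.4 hours

1.7/27.2 = 1/16, so 4 half-lives have elapsed.
t = 4 × 47.1 = 188.4 hours.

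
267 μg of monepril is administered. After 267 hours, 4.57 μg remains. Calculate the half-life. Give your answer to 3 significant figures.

A/A₀ = 4.57/267 ≈ 0.017116.
n = log₂(58.425) ≈ 5.8685 half-lives elapsed in 267 hours.
t½ = 267/5.8685 ≈ 45.497 hours.

45.5 hours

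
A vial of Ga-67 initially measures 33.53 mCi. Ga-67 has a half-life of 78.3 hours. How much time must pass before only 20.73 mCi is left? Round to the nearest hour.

Fraction remaining = 20.73/33.53 ≈ 0.61825.
n = log₂(33.53/20.73) = ln(1.6175)/ln 2 ≈ 0.69373 half-lives.
t = n × t½ = 0.69373 × 78.3 ≈ 54.319 hours.

54 hours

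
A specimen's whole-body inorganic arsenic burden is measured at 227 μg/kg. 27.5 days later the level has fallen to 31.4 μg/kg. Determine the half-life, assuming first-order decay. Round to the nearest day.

A/A₀ = 31.4/227 ≈ 0.13833.
n = log₂(7.2293) ≈ 2.8539 half-lives elapsed in 27.5 days.
t½ = 27.5/2.8539 ≈ 9.6361 days.

10 days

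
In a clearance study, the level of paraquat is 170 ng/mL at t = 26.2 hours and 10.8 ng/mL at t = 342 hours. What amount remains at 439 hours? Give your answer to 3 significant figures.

Over Δt = 342 − 26.2 = 315.8 hours, the level fell by a factor of 170/10.8 ≈ 15.741.
n = log₂(15.741) ≈ 3.9764 half-lives, so t½ = 315.8/3.9764 ≈ 79.418 hours.
From t = 342 to t = 439: 10.8 × (1/2)^((439−342)/79.418) ≈ 4.6318 ng/mL.

4.63 ng/mL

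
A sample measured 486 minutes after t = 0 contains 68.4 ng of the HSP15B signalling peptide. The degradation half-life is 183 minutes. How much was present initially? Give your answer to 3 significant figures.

Number of half-lives elapsed: n = 486/183 ≈ 2.6557.
A₀ = A × 2^n = 68.4 × 2^2.6557 = 68.4 × 6.3017 ≈ 431.04 ng.

431 ng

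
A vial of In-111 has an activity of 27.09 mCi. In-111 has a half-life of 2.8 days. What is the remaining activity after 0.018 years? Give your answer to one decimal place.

5.3 mCi

Convert the elapsed time: 0.018 years = 6.57 days.
Number of half-lives: n = 6.57/2.8 ≈ 2.3464.
Remaining = 27.09 × (1/2)^2.3464 = 27.09 × 0.19663 ≈ 5.3268 mCi.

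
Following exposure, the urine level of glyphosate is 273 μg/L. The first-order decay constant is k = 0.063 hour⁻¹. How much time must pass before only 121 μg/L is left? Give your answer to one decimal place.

t½ = ln 2 / k = 0.69315 / 0.063 ≈ 11.002 hours.
Fraction remaining = 121/273 ≈ 0.44322.
n = log₂(273/121) = ln(2.2562)/ln 2 ≈ 1.1739 half-lives.
t = n × t½ = 1.1739 × 11.002 ≈ 12.916 hours.

12.9 hours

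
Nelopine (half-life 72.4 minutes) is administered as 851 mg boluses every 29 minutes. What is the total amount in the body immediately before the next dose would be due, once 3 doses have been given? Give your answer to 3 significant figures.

1500 mg

The 3 doses were given 87, 58, 29 minutes ago.
Total = 851·(1/2)^(87/72.4) + 851·(1/2)^(58/72.4) + 851·(1/2)^(29/72.4)
      = 369.99 + 488.4 + 644.69 ≈ 1503.1 mg.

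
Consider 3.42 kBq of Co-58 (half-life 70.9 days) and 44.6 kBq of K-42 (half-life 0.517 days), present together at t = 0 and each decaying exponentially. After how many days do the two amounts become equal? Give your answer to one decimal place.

1.9 days

Set 3.42·(1/2)^(t/70.9) = 44.6·(1/2)^(t/0.517).
Taking log₂: log₂(3.42/44.6) = t·(1/70.9 − 1/0.517).
log₂(0.076682) = -3.705; 1/70.9 − 1/0.517 = -1.9201.
t = -3.705 / -1.9201 ≈ 1.9295 days.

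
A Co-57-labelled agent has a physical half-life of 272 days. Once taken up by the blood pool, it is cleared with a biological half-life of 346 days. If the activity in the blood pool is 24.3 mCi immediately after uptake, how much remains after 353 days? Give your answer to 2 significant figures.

1/t_eff = 1/t_phys + 1/t_biol = 1/272 + 1/346 = 0.0065666 per day.
t_eff = 272 × 346 / (272 + 346) ≈ 152.28 days.
Remaining = 24.3 × (1/2)^(353/152.28) = 24.3 × (1/2)^2.318 ≈ 4.8732 mCi.

4.9 mCi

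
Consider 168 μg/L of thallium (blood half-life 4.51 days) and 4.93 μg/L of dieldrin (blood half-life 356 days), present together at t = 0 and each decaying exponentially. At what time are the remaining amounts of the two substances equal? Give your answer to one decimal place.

Set 168·(1/2)^(t/4.51) = 4.93·(1/2)^(t/356).
Taking log₂: log₂(168/4.93) = t·(1/4.51 − 1/356).
log₂(34.077) = 5.0907; 1/4.51 − 1/356 = 0.21892.
t = 5.0907 / 0.21892 ≈ 23.254 days.

23.3 days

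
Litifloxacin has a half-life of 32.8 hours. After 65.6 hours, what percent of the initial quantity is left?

n = 65.6/32.8 ≈ 2 half-lives.
Fraction remaining = (1/2)^2 ≈ 0.25, i.e. 25%.

25%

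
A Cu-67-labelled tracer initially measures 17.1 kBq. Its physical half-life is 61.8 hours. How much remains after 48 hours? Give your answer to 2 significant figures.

Number of half-lives: n = 48/61.8 ≈ 0.7767.
Remaining = 17.1 × (1/2)^0.7767 = 17.1 × 0.5837 ≈ 9.9813 kBq.

10 kBq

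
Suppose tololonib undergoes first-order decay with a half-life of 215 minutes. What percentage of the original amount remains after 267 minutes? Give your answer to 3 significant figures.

n = 267/215 ≈ 1.2419 half-lives.
Fraction remaining = (1/2)^1.2419 ≈ 0.42283, i.e. 42.283%.

42.3%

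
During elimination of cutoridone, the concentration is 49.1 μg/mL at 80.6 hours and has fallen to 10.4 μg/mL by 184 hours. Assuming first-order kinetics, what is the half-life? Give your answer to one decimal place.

46.2 hours

Over Δt = 184 − 80.6 = 103.4 hours, the level fell by a factor of 49.1/10.4 ≈ 4.7212.
n = log₂(4.7212) ≈ 2.2391 half-lives, so t½ = 103.4/2.2391 ≈ 46.178 hours.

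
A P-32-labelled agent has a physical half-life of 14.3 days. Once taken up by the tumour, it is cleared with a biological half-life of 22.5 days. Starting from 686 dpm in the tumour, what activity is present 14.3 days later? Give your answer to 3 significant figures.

221 dpm

1/t_eff = 1/t_phys + 1/t_biol = 1/14.3 + 1/22.5 = 0.11437 per day.
t_eff = 14.3 × 22.5 / (14.3 + 22.5) ≈ 8.7432 days.
Remaining = 686 × (1/2)^(14.3/8.7432) = 686 × (1/2)^1.6356 ≈ 220.79 dpm.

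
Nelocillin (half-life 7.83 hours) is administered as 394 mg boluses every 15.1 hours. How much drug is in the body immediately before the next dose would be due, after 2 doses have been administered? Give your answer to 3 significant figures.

131 mg

The 2 doses were given 30.2, 15.1 hours ago.
Total = 394·(1/2)^(30.2/7.83) + 394·(1/2)^(15.1/7.83)
      = 27.192 + 103.51 ≈ 130.7 mg.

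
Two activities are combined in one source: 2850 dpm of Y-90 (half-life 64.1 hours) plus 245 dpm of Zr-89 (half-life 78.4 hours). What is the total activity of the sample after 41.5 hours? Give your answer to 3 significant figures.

1990 dpm

Y-90: 2850 × (1/2)^(41.5/64.1) = 2850 × (1/2)^0.64743 ≈ 1819.5 dpm.
Zr-89: 245 × (1/2)^(41.5/78.4) = 245 × (1/2)^0.52934 ≈ 169.75 dpm.
Total = 1819.5 + 169.75 ≈ 1989.2 dpm.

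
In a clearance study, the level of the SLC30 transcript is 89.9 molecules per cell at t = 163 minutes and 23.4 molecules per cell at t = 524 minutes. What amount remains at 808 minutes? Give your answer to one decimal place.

Over Δt = 524 − 163 = 361 minutes, the level fell by a factor of 89.9/23.4 ≈ 3.8419.
n = log₂(3.8419) ≈ 1.9418 half-lives, so t½ = 361/1.9418 ≈ 185.91 minutes.
From t = 524 to t = 808: 23.4 × (1/2)^((808−524)/185.91) ≈ 8.1162 molecules per cell.

8.1 molecules per cell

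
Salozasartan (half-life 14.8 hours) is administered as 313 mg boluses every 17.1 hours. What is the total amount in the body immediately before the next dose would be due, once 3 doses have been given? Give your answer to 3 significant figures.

The 3 doses were given 51.3, 34.2, 17.1 hours ago.
Total = 313·(1/2)^(51.3/14.8) + 313·(1/2)^(34.2/14.8) + 313·(1/2)^(17.1/14.8)
      = 28.321 + 63.084 + 140.52 ≈ 231.92 mg.

232 mg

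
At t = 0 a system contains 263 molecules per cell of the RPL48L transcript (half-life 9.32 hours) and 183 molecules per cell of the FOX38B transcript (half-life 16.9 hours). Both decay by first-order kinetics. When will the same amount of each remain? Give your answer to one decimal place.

10.9 hours

Set 263·(1/2)^(t/9.32) = 183·(1/2)^(t/16.9).
Taking log₂: log₂(263/183) = t·(1/9.32 − 1/16.9).
log₂(1.4372) = 0.52322; 1/9.32 − 1/16.9 = 0.048125.
t = 0.52322 / 0.048125 ≈ 10.872 hours.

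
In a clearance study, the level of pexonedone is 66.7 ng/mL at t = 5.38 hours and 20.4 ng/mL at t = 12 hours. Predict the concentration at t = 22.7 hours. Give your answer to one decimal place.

Over Δt = 12 − 5.38 = 6.62 hours, the level fell by a factor of 66.7/20.4 ≈ 3.2696.
n = log₂(3.2696) ≈ 1.7091 half-lives, so t½ = 6.62/1.7091 ≈ 3.8733 hours.
From t = 12 to t = 22.7: 20.4 × (1/2)^((22.7−12)/3.8733) ≈ 3.0064 ng/mL.

3.0 ng/mL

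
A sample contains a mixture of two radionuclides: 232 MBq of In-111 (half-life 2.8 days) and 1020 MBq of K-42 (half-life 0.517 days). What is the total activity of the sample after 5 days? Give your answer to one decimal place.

68.5 MBq

In-111: 232 × (1/2)^(5/2.8) = 232 × (1/2)^1.7857 ≈ 67.288 MBq.
K-42: 1020 × (1/2)^(5/0.517) = 1020 × (1/2)^9.6712 ≈ 1.2511 MBq.
Total = 67.288 + 1.2511 ≈ 68.539 MBq.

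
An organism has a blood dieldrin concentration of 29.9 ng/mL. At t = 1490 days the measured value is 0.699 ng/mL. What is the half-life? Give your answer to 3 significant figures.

A/A₀ = 0.699/29.9 ≈ 0.023378.
n = log₂(42.775) ≈ 5.4187 half-lives elapsed in 1490 days.
t½ = 1490/5.4187 ≈ 274.97 days.

275 days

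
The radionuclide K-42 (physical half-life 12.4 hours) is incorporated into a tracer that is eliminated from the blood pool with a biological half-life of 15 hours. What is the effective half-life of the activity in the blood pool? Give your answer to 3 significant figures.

6.79 hours

1/t_eff = 1/t_phys + 1/t_biol = 1/12.4 + 1/15 = 0.14731 per hour.
t_eff = 12.4 × 15 / (12.4 + 15) ≈ 6.7883 hours.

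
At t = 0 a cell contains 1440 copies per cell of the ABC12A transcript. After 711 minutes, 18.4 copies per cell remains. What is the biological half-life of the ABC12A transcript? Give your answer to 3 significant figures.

113 minutes

A/A₀ = 18.4/1440 ≈ 0.012778.
n = log₂(78.261) ≈ 6.2902 half-lives elapsed in 711 minutes.
t½ = 711/6.2902 ≈ 113.03 minutes.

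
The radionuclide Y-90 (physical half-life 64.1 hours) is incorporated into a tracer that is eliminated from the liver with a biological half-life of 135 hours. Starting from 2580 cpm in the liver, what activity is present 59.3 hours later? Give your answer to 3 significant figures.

1/t_eff = 1/t_phys + 1/t_biol = 1/64.1 + 1/135 = 0.023008 per hour.
t_eff = 64.1 × 135 / (64.1 + 135) ≈ 43.463 hours.
Remaining = 2580 × (1/2)^(59.3/43.463) = 2580 × (1/2)^1.3644 ≈ 1002.1 cpm.

1000 cpm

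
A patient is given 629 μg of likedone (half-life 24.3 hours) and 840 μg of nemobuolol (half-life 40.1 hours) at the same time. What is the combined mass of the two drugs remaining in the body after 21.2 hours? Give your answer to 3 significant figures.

likedone: 629 × (1/2)^(21.2/24.3) = 629 × (1/2)^0.87243 ≈ 343.58 μg.
nemobuolol: 840 × (1/2)^(21.2/40.1) = 840 × (1/2)^0.52868 ≈ 582.28 μg.
Total = 343.58 + 582.28 ≈ 925.86 μg.

926 μg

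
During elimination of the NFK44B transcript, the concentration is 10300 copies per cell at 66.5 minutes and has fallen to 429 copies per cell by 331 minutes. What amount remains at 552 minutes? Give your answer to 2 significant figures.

30 copies per cell

Over Δt = 331 − 66.5 = 264.5 minutes, the level fell by a factor of 10300/429 ≈ 24.009.
n = log₂(24.009) ≈ 4.5855 half-lives, so t½ = 264.5/4.5855 ≈ 57.682 minutes.
From t = 331 to t = 552: 429 × (1/2)^((552−331)/57.682) ≈ 30.137 copies per cell.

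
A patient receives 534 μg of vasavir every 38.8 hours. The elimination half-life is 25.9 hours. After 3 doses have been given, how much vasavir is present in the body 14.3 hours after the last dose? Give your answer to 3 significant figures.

539 μg

The 3 doses were given 91.9, 53.1, 14.3 hours ago.
Total = 534·(1/2)^(91.9/25.9) + 534·(1/2)^(53.1/25.9) + 534·(1/2)^(14.3/25.9)
      = 45.647 + 128.94 + 364.2 ≈ 538.78 μg.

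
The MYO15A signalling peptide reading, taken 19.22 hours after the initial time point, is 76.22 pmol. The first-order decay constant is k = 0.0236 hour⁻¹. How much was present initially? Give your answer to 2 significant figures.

120 pmol

t½ = ln 2 / k = 0.69315 / 0.0236 ≈ 29.371 hours.
Number of half-lives elapsed: n = 19.22/29.371 ≈ 0.65439.
A₀ = A × 2^n = 76.22 × 2^0.65439 = 76.22 × 1.574 ≈ 119.97 pmol.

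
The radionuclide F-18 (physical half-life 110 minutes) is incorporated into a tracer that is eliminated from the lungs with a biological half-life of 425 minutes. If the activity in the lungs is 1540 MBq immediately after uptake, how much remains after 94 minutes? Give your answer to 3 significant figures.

1/t_eff = 1/t_phys + 1/t_biol = 1/110 + 1/425 = 0.011444 per minute.
t_eff = 110 × 425 / (110 + 425) ≈ 87.383 minutes.
Remaining = 1540 × (1/2)^(94/87.383) = 1540 × (1/2)^1.0757 ≈ 730.63 MBq.

731 MBq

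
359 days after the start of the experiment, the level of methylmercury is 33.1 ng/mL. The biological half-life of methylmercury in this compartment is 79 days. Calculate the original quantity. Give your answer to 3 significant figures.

772 ng/mL

Number of half-lives elapsed: n = 359/79 ≈ 4.5443.
A₀ = A × 2^n = 33.1 × 2^4.5443 = 33.1 × 23.333 ≈ 772.32 ng/mL.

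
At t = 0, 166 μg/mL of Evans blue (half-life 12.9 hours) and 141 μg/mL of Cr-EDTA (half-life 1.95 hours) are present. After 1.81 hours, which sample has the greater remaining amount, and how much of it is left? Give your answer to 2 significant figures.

Evans blue, 150 μg/mL

Evans blue: 166 × (1/2)^0.14031 ≈ 150.62 μg/mL.
Cr-EDTA: 141 × (1/2)^0.92821 ≈ 74.097 μg/mL.
Evans blue has more remaining, at ≈ 150.62 μg/mL.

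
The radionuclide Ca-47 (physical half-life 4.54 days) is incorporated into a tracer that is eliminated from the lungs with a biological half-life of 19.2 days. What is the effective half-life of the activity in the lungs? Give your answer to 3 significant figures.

1/t_eff = 1/t_phys + 1/t_biol = 1/4.54 + 1/19.2 = 0.27235 per day.
t_eff = 4.54 × 19.2 / (4.54 + 19.2) ≈ 3.6718 days.

3.67 days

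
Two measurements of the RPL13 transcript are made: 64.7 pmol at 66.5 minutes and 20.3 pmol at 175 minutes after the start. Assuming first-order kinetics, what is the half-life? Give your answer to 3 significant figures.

Over Δt = 175 − 66.5 = 108.5 minutes, the level fell by a factor of 64.7/20.3 ≈ 3.1872.
n = log₂(3.1872) ≈ 1.6723 half-lives, so t½ = 108.5/1.6723 ≈ 64.881 minutes.

64.9 minutes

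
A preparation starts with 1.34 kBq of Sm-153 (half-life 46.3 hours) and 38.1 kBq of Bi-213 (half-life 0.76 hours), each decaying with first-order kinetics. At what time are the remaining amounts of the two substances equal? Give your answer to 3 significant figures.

3.73 hours

Set 1.34·(1/2)^(t/46.3) = 38.1·(1/2)^(t/0.76).
Taking log₂: log₂(1.34/38.1) = t·(1/46.3 − 1/0.76).
log₂(0.035171) = -4.8295; 1/46.3 − 1/0.76 = -1.2942.
t = -4.8295 / -1.2942 ≈ 3.7317 hours.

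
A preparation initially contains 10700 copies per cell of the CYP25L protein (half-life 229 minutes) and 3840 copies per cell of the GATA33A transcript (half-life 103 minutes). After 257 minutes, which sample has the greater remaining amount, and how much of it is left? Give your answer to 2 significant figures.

CYP25L protein, 4900 copies per cell

CYP25L protein: 10700 × (1/2)^1.1223 ≈ 4915.3 copies per cell.
GATA33A transcript: 3840 × (1/2)^2.4951 ≈ 681.11 copies per cell.
CYP25L protein has more remaining, at ≈ 4915.3 copies per cell.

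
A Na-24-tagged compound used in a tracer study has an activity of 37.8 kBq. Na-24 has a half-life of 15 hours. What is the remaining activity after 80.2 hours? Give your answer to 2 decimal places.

Number of half-lives: n = 80.2/15 ≈ 5.3467.
Remaining = 37.8 × (1/2)^5.3467 = 37.8 × 0.024575 ≈ 0.92893 kBq.

0.93 kBq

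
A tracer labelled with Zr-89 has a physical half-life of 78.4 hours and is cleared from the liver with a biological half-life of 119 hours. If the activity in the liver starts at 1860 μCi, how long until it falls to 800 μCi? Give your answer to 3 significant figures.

57.5 hours

1/t_eff = 1/t_phys + 1/t_biol = 1/78.4 + 1/119 = 0.021158 per hour.
t_eff = 78.4 × 119 / (78.4 + 119) ≈ 47.262 hours.
n = log₂(1860/800) ≈ 1.2172; t = 1.2172 × 47.262 ≈ 57.529 hours.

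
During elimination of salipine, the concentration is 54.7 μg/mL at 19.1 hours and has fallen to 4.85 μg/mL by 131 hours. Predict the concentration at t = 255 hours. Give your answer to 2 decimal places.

0.33 μg/mL

Over Δt = 131 − 19.1 = 111.9 hours, the level fell by a factor of 54.7/4.85 ≈ 11.278.
n = log₂(11.278) ≈ 3.4955 half-lives, so t½ = 111.9/3.4955 ≈ 32.013 hours.
From t = 131 to t = 255: 4.85 × (1/2)^((255−131)/32.013) ≈ 0.33091 μg/mL.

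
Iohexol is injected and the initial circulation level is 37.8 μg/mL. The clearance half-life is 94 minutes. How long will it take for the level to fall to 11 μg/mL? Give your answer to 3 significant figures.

167 minutes

Fraction remaining = 11/37.8 ≈ 0.29101.
n = log₂(37.8/11) = ln(3.4364)/ln 2 ≈ 1.7809 half-lives.
t = n × t½ = 1.7809 × 94 ≈ 167.4 minutes.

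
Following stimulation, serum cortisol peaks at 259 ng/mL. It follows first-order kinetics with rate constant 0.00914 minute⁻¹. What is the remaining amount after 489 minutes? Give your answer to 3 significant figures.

2.97 ng/mL

t½ = ln 2 / k = 0.69315 / 0.00914 ≈ 75.837 minutes.
Number of half-lives: n = 489/75.837 ≈ 6.4481.
Remaining = 259 × (1/2)^6.4481 = 259 × 0.011453 ≈ 2.9665 ng/mL.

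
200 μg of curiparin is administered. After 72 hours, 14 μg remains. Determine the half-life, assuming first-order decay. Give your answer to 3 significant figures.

18.8 hours

A/A₀ = 14/200 ≈ 0.07.
n = log₂(14.286) ≈ 3.8365 half-lives elapsed in 72 hours.
t½ = 72/3.8365 ≈ 18.767 hours.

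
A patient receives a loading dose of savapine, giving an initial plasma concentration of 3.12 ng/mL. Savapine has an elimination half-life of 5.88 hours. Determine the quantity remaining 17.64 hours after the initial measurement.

0.39 ng/mL

Elapsed time is 3 half-lives (17.64/5.88).
Each half-life halves the amount: 3.12 × (1/2)^3 = 3.12/8 = 0.39 ng/mL.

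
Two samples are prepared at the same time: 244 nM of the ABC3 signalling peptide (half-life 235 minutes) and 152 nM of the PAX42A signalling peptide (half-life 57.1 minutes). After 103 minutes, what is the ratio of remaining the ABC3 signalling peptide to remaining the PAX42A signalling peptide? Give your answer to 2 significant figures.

ABC3 signalling peptide: 244 × (1/2)^(103/235) = 244 × (1/2)^0.4383 ≈ 180.07 nM.
PAX42A signalling peptide: 152 × (1/2)^(103/57.1) = 152 × (1/2)^1.8039 ≈ 43.534 nM.
Ratio ≈ 180.07 / 43.534 ≈ 4.1364.

4.1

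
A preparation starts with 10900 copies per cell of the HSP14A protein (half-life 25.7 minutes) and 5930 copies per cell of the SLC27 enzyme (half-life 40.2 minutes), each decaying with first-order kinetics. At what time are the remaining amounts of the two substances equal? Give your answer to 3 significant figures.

Set 10900·(1/2)^(t/25.7) = 5930·(1/2)^(t/40.2).
Taking log₂: log₂(10900/5930) = t·(1/25.7 − 1/40.2).
log₂(1.8381) = 0.87822; 1/25.7 − 1/40.2 = 0.014035.
t = 0.87822 / 0.014035 ≈ 62.574 minutes.

62.6 minutes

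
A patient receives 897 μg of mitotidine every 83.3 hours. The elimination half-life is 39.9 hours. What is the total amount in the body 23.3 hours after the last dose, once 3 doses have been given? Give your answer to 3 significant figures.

772 μg

The 3 doses were given 189.9, 106.6, 23.3 hours ago.
Total = 897·(1/2)^(189.9/39.9) + 897·(1/2)^(106.6/39.9) + 897·(1/2)^(23.3/39.9)
      = 33.119 + 140.78 + 598.42 ≈ 772.31 μg.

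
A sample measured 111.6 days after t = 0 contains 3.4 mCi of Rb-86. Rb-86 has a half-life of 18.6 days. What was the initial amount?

Number of half-lives elapsed: n = 111.6/18.6 ≈ 6.
A₀ = A × 2^n = 3.4 × 2^6 = 3.4 × 64 ≈ 217.6 mCi.

217.6 mCi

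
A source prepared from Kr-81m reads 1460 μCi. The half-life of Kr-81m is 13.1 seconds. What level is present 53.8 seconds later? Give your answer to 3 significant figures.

Number of half-lives: n = 53.8/13.1 ≈ 4.1069.
Remaining = 1460 × (1/2)^4.1069 = 1460 × 0.058038 ≈ 84.735 μCi.

84.7 μCi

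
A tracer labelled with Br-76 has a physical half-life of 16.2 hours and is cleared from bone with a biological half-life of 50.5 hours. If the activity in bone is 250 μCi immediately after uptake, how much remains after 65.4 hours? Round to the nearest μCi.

1/t_eff = 1/t_phys + 1/t_biol = 1/16.2 + 1/50.5 = 0.08153 per hour.
t_eff = 16.2 × 50.5 / (16.2 + 50.5) ≈ 12.265 hours.
Remaining = 250 × (1/2)^(65.4/12.265) = 250 × (1/2)^5.3321 ≈ 6.2061 μCi.

6 μCi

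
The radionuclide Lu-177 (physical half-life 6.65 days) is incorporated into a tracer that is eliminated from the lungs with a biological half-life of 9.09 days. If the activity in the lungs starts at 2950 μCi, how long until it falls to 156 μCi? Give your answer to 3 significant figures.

1/t_eff = 1/t_phys + 1/t_biol = 1/6.65 + 1/9.09 = 0.26039 per day.
t_eff = 6.65 × 9.09 / (6.65 + 9.09) ≈ 3.8404 days.
n = log₂(2950/156) ≈ 4.2411; t = 4.2411 × 3.8404 ≈ 16.288 days.

16.3 days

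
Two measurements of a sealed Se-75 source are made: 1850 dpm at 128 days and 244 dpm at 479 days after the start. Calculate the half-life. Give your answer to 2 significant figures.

Over Δt = 479 − 128 = 351 days, the level fell by a factor of 1850/244 ≈ 7.582.
n = log₂(7.582) ≈ 2.9226 half-lives, so t½ = 351/2.9226 ≈ 120.1 days.

120 days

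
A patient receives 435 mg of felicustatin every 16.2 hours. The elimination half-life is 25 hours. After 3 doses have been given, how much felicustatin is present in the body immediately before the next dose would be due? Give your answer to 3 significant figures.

The 3 doses were given 48.6, 32.4, 16.2 hours ago.
Total = 435·(1/2)^(48.6/25) + 435·(1/2)^(32.4/25) + 435·(1/2)^(16.2/25)
      = 113.05 + 177.16 + 277.6 ≈ 567.81 mg.

568 mg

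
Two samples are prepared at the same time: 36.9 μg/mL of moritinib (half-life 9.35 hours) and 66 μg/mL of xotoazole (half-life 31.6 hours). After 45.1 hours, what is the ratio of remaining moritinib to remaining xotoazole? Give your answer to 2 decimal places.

0.05

moritinib: 36.9 × (1/2)^(45.1/9.35) = 36.9 × (1/2)^4.8235 ≈ 1.3032 μg/mL.
xotoazole: 66 × (1/2)^(45.1/31.6) = 66 × (1/2)^1.4272 ≈ 24.542 μg/mL.
Ratio ≈ 1.3032 / 24.542 ≈ 0.053099.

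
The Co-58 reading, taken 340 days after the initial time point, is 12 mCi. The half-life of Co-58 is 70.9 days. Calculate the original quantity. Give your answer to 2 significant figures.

330 mCi

Number of half-lives elapsed: n = 340/70.9 ≈ 4.7955.
A₀ = A × 2^n = 12 × 2^4.7955 = 12 × 27.771 ≈ 333.25 mCi.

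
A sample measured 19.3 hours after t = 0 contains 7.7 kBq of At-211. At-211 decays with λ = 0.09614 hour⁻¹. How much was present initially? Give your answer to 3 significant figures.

t½ = ln 2 / λ = 0.69315 / 0.09614 ≈ 7.2098 hours.
Number of half-lives elapsed: n = 19.3/7.2098 ≈ 2.6769.
A₀ = A × 2^n = 7.7 × 2^2.6769 = 7.7 × 6.3949 ≈ 49.241 kBq.

49.2 kBq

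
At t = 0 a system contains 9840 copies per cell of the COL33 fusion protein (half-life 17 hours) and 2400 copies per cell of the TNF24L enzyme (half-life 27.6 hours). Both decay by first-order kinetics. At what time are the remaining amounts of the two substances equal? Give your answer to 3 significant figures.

Set 9840·(1/2)^(t/17) = 2400·(1/2)^(t/27.6).
Taking log₂: log₂(9840/2400) = t·(1/17 − 1/27.6).
log₂(4.1) = 2.0356; 1/17 − 1/27.6 = 0.022592.
t = 2.0356 / 0.022592 ≈ 90.105 hours.

90.1 hours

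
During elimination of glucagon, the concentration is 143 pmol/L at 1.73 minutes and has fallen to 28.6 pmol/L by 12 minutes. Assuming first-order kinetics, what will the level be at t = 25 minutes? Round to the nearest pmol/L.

Over Δt = 12 − 1.73 = 10.27 minutes, the level fell by a factor of 143/28.6 ≈ 5.
n = log₂(5) ≈ 2.3219 half-lives, so t½ = 10.27/2.3219 ≈ 4.423 minutes.
From t = 12 to t = 25: 28.6 × (1/2)^((25−12)/4.423) ≈ 3.729 pmol/L.

4 pmol/L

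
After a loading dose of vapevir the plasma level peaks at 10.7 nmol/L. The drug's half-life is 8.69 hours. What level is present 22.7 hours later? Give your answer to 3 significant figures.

1.75 nmol/L

Number of half-lives: n = 22.7/8.69 ≈ 2.6122.
Remaining = 10.7 × (1/2)^2.6122 = 10.7 × 0.16355 ≈ 1.75 nmol/L.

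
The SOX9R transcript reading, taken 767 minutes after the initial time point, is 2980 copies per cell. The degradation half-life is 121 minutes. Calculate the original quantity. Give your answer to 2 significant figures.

Number of half-lives elapsed: n = 767/121 ≈ 6.3388.
A₀ = A × 2^n = 2980 × 2^6.3388 = 2980 × 80.943 ≈ 241210 copies per cell.

240000 copies per cell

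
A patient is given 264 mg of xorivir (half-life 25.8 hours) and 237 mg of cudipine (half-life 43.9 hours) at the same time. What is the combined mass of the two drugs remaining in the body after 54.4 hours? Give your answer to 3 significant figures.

162 mg

xorivir: 264 × (1/2)^(54.4/25.8) = 264 × (1/2)^2.1085 ≈ 61.217 mg.
cudipine: 237 × (1/2)^(54.4/43.9) = 237 × (1/2)^1.2392 ≈ 100.4 mg.
Total = 61.217 + 100.4 ≈ 161.61 mg.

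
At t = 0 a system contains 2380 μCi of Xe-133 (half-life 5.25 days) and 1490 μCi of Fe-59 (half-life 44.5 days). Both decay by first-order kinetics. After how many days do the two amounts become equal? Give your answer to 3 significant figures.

4.02 days

Set 2380·(1/2)^(t/5.25) = 1490·(1/2)^(t/44.5).
Taking log₂: log₂(2380/1490) = t·(1/5.25 − 1/44.5).
log₂(1.5973) = 0.67565; 1/5.25 − 1/44.5 = 0.168.
t = 0.67565 / 0.168 ≈ 4.0216 days.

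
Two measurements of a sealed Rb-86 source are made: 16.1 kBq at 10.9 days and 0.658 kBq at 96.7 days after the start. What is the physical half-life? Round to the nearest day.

Over Δt = 96.7 − 10.9 = 85.8 days, the level fell by a factor of 16.1/0.658 ≈ 24.468.
n = log₂(24.468) ≈ 4.6128 half-lives, so t½ = 85.8/4.6128 ≈ 18.6 days.

19 days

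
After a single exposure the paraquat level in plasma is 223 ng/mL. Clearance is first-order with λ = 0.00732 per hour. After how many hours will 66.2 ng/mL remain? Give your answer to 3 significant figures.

166 hours

t½ = ln 2 / λ = 0.69315 / 0.00732 ≈ 94.692 hours.
Fraction remaining = 66.2/223 ≈ 0.29686.
n = log₂(223/66.2) = ln(3.3686)/ln 2 ≈ 1.7521 half-lives.
t = n × t½ = 1.7521 × 94.692 ≈ 165.91 hours.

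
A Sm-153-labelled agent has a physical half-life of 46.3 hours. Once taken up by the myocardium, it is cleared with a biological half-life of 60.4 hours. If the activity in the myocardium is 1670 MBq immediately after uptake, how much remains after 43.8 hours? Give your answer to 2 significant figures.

1/t_eff = 1/t_phys + 1/t_biol = 1/46.3 + 1/60.4 = 0.038155 per hour.
t_eff = 46.3 × 60.4 / (46.3 + 60.4) ≈ 26.209 hours.
Remaining = 1670 × (1/2)^(43.8/26.209) = 1670 × (1/2)^1.6712 ≈ 524.38 MBq.

520 MBq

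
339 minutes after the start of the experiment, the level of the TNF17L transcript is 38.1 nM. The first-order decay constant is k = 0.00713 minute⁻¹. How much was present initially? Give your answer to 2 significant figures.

430 nM

t½ = ln 2 / k = 0.69315 / 0.00713 ≈ 97.216 minutes.
Number of half-lives elapsed: n = 339/97.216 ≈ 3.4871.
A₀ = A × 2^n = 38.1 × 2^3.4871 = 38.1 × 11.213 ≈ 427.21 nM.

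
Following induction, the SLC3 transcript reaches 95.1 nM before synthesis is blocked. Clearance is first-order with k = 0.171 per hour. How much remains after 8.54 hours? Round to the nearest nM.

22 nM

t½ = ln 2 / k = 0.69315 / 0.171 ≈ 4.0535 hours.
Number of half-lives: n = 8.54/4.0535 ≈ 2.1068.
Remaining = 95.1 × (1/2)^2.1068 = 95.1 × 0.23216 ≈ 22.078 nM.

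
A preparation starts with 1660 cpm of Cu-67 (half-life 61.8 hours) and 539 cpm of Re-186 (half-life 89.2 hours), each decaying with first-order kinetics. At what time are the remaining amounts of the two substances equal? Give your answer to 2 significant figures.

330 hours

Set 1660·(1/2)^(t/61.8) = 539·(1/2)^(t/89.2).
Taking log₂: log₂(1660/539) = t·(1/61.8 − 1/89.2).
log₂(3.0798) = 1.6228; 1/61.8 − 1/89.2 = 0.0049705.
t = 1.6228 / 0.0049705 ≈ 326.49 hours.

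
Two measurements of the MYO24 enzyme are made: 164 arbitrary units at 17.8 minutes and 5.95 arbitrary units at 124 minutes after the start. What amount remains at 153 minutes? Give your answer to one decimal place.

Over Δt = 124 − 17.8 = 106.2 minutes, the level fell by a factor of 164/5.95 ≈ 27.563.
n = log₂(27.563) ≈ 4.7847 half-lives, so t½ = 106.2/4.7847 ≈ 22.196 minutes.
From t = 124 to t = 153: 5.95 × (1/2)^((153−124)/22.196) ≈ 2.4055 arbitrary units.

2.4 arbitrary units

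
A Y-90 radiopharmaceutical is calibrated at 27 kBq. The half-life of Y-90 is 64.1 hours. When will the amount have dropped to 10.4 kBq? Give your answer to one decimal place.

Fraction remaining = 10.4/27 ≈ 0.38519.
n = log₂(27/10.4) = ln(2.5962)/ln 2 ≈ 1.3764 half-lives.
t = n × t½ = 1.3764 × 64.1 ≈ 88.226 hours.

88.2 hours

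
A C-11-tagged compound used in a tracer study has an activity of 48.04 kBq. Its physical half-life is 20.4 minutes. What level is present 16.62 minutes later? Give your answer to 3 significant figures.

Number of half-lives: n = 16.62/20.4 ≈ 0.81471.
Remaining = 48.04 × (1/2)^0.81471 = 48.04 × 0.56852 ≈ 27.312 kBq.

27.3 kBq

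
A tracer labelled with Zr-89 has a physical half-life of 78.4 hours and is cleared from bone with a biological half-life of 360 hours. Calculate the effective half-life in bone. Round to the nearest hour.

1/t_eff = 1/t_phys + 1/t_biol = 1/78.4 + 1/360 = 0.015533 per hour.
t_eff = 78.4 × 360 / (78.4 + 360) ≈ 64.38 hours.

64 hours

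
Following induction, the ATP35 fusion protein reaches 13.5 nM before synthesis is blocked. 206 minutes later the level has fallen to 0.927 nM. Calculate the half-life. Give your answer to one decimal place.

A/A₀ = 0.927/13.5 ≈ 0.068667.
n = log₂(14.563) ≈ 3.8642 half-lives elapsed in 206 minutes.
t½ = 206/3.8642 ≈ 53.309 minutes.

53.3 minutes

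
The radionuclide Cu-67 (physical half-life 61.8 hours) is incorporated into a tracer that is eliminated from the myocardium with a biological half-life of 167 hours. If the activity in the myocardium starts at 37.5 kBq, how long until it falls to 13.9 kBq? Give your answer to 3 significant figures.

64.6 hours

1/t_eff = 1/t_phys + 1/t_biol = 1/61.8 + 1/167 = 0.022169 per hour.
t_eff = 61.8 × 167 / (61.8 + 167) ≈ 45.108 hours.
n = log₂(37.5/13.9) ≈ 1.4318; t = 1.4318 × 45.108 ≈ 64.585 hours.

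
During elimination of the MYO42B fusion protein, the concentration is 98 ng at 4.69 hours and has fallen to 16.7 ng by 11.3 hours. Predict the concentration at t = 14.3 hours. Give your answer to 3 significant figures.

7.48 ng

Over Δt = 11.3 − 4.69 = 6.61 hours, the level fell by a factor of 98/16.7 ≈ 5.8683.
n = log₂(5.8683) ≈ 2.5529 half-lives, so t½ = 6.61/2.5529 ≈ 2.5892 hours.
From t = 11.3 to t = 14.3: 16.7 × (1/2)^((14.3−11.3)/2.5892) ≈ 7.4804 ng.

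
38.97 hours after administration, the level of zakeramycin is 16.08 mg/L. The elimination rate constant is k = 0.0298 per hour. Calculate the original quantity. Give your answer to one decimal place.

51.4 mg/L

t½ = ln 2 / k = 0.69315 / 0.0298 ≈ 23.26 hours.
Number of half-lives elapsed: n = 38.97/23.26 ≈ 1.6754.
A₀ = A × 2^n = 16.08 × 2^1.6754 = 16.08 × 3.1941 ≈ 51.361 mg/L.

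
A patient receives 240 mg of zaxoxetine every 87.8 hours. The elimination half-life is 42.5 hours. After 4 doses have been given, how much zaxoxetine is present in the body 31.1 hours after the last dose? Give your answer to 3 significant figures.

189 mg

The 4 doses were given 294.5, 206.7, 118.9, 31.1 hours ago.
Total = 240·(1/2)^(294.5/42.5) + 240·(1/2)^(206.7/42.5) + 240·(1/2)^(118.9/42.5) + 240·(1/2)^(31.1/42.5)
      = 1.969 + 8.2441 + 34.517 + 144.52 ≈ 189.25 mg.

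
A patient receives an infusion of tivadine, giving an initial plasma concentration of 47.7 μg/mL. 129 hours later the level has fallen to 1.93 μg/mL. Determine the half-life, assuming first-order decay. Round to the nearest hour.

A/A₀ = 1.93/47.7 ≈ 0.040461.
n = log₂(24.715) ≈ 4.6273 half-lives elapsed in 129 hours.
t½ = 129/4.6273 ≈ 27.878 hours.

28 hours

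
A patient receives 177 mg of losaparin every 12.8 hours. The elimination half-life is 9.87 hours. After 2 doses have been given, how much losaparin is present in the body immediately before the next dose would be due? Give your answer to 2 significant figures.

The 2 doses were given 25.6, 12.8 hours ago.
Total = 177·(1/2)^(25.6/9.87) + 177·(1/2)^(12.8/9.87)
      = 29.322 + 72.041 ≈ 101.36 mg.

100 mg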